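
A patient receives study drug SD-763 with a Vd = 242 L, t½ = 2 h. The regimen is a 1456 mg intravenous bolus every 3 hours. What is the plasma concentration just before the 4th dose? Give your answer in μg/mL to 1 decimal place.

3.1 μg/mL

f = (1/2)^(τ/t½) = (1/2)^(3/2) ≈ 0.3536.
C₀ = D/Vd = 1456/242 ≈ 6.017 μg/mL.
Before the 4th dose, 3 doses have been given. Superposition: Cmin = C₀·(f + f² + … + f^3).
≈ 6.017 × (0.3536 + 0.1250 + 0.0442) ≈ 6.017 × 0.5228 ≈ 3.146 μg/mL.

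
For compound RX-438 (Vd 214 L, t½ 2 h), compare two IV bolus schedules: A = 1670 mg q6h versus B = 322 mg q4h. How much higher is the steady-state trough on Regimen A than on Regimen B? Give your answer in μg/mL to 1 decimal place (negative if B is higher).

0.6 μg/mL

Regimen A: f = (1/2)^(6/2) ≈ 0.1250; Cmin,ss = (1670/214)·f/(1−f) ≈ 1.115 μg/mL.
Regimen B: f = (1/2)^(4/2) ≈ 0.2500; Cmin,ss = (322/214)·f/(1−f) ≈ 0.502 μg/mL.
Difference ≈ 1.115 − 0.502 ≈ 0.613 μg/mL.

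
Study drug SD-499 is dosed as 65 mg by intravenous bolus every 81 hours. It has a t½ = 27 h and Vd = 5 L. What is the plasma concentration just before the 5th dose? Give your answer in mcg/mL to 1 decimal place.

f = (1/2)^(τ/t½) = (1/2)^(81/27) ≈ 0.1250.
C₀ = D/Vd = 65/5 ≈ 13.000 mcg/mL.
Before the 5th dose, 4 doses have been given. Superposition: Cmin = C₀·(f + f² + … + f^4).
≈ 13.000 × (0.1250 + 0.0156 + 0.0020 + 0.0002) ≈ 13.000 × 0.1428 ≈ 1.856 mcg/mL.

1.9 mcg/mL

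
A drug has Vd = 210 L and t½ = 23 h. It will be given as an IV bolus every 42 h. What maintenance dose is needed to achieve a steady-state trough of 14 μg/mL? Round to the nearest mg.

7484 mg

τ/t½ = 42/23 ≈ 1.8261, so f = (1/2)^(42/23) ≈ 0.282029.
Cmin,ss = (D/Vd)·f/(1−f), so D = Cmin,ss·Vd·(1−f)/f.
D = 14 × 210 × (1−f)/f ≈ 14 × 210 × 2.54573 ≈ 7484.45 mg.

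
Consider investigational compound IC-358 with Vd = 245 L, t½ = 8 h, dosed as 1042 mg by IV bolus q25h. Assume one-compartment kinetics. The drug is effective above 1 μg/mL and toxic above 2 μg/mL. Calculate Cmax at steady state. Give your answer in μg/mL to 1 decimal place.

k = ln2/t½ = ln2/8 ≈ 0.086643 h⁻¹; fraction remaining f = e^(−kτ) = e^(−0.086643×25) ≈ 0.1146.
At steady state, accumulation factor R = 1/(1 − e^(−kτ)) ≈ 1.1294.
Single-dose peak C₀ = D/Vd = 1042/245 ≈ 4.253 μg/mL.
Cmax,ss = C₀/(1 − f) ≈ 4.253/0.8854 ≈ 4.803 μg/mL.
Peak 4.8 μg/mL vs MTC 2 μg/mL: exceeds toxic threshold.

4.8 μg/mL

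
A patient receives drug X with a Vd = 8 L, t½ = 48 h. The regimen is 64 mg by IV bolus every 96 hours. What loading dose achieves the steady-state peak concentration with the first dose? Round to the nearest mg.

f = (1/2)^(96/48) ≈ 0.250000; accumulation ratio R = 1/(1−f) ≈ 1.33333.
Loading dose to hit Cmax,ss on first dose: D_load = D_maint·R ≈ 64 × 1.33333 ≈ 85.33 mg.

85 mg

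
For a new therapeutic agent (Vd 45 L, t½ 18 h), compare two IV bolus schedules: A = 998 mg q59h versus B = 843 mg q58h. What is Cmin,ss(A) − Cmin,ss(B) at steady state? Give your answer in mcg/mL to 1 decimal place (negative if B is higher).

Regimen A: f = (1/2)^(59/18) ≈ 0.1031; Cmin,ss = (998/45)·f/(1−f) ≈ 2.549 mcg/mL.
Regimen B: f = (1/2)^(58/18) ≈ 0.1072; Cmin,ss = (843/45)·f/(1−f) ≈ 2.249 mcg/mL.
Difference ≈ 2.549 − 2.249 ≈ 0.300 mcg/mL.

0.3 mcg/mL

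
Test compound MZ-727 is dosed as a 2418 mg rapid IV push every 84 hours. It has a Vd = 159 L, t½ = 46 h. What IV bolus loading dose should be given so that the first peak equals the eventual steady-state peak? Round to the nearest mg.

3368 mg

f = (1/2)^(84/46) ≈ 0.282029; accumulation ratio R = 1/(1−f) ≈ 1.39281.
Loading dose to hit Cmax,ss on first dose: D_load = D_maint·R ≈ 2418 × 1.39281 ≈ 3367.81 mg.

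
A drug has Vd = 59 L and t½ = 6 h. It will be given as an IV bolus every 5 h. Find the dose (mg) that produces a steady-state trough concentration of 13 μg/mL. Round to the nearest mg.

600 mg

τ/t½ = 5/6 ≈ 0.83333, so f = (1/2)^(5/6) ≈ 0.561231.
Cmin,ss = (D/Vd)·f/(1−f), so D = Cmin,ss·Vd·(1−f)/f.
D = 13 × 59 × (1−f)/f ≈ 13 × 59 × 0.78180 ≈ 599.64 mg.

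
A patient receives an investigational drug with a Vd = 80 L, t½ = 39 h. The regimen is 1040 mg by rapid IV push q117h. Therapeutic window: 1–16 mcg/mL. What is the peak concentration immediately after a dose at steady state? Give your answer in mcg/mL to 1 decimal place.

τ = 117 h = 3 half-lives, so f = (1/2)^3 = 0.125.
At steady state, R = 1/(1 − 0.125) = 8/7.
Single-dose peak C₀ = D/Vd = 1040/80 = 13 mcg/mL.
Steady-state peak Cmax,ss = C₀·R = 13 × 8/7 ≈ 14.857 mcg/mL.
Peak 14.9 mcg/mL vs MTC 16 mcg/mL: below toxic threshold.

14.9 mcg/mL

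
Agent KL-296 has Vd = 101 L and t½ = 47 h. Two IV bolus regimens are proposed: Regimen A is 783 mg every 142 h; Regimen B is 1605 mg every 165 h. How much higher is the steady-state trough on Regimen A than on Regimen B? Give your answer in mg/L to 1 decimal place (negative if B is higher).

Regimen A: f = (1/2)^(142/47) ≈ 0.1232; Cmin,ss = (783/101)·f/(1−f) ≈ 1.089 mg/L.
Regimen B: f = (1/2)^(165/47) ≈ 0.0877; Cmin,ss = (1605/101)·f/(1−f) ≈ 1.528 mg/L.
Difference ≈ 1.089 − 1.528 ≈ -0.439 mg/L.

-0.4 mg/L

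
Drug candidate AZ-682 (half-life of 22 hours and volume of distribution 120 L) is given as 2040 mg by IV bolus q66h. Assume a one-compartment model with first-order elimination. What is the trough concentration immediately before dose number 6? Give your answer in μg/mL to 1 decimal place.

f = (1/2)^(τ/t½) = (1/2)^(66/22) ≈ 0.1250.
C₀ = D/Vd = 2040/120 ≈ 17.000 μg/mL.
Before the 6th dose, 5 doses have been given. Superposition: Cmin = C₀·(f + f² + … + f^5).
≈ 17.000 × (0.1250 + 0.0156 + 0.0020 + 0.0002 + 0.0000) ≈ 17.000 × 0.1428 ≈ 2.428 μg/mL.

2.4 μg/mL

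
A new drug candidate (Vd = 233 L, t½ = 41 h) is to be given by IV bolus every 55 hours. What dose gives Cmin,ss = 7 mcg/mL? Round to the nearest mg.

τ/t½ = 55/41 ≈ 1.3415, so f = (1/2)^(55/41) ≈ 0.394620.
Cmin,ss = (D/Vd)·f/(1−f), so D = Cmin,ss·Vd·(1−f)/f.
D = 7 × 233 × (1−f)/f ≈ 7 × 233 × 1.53408 ≈ 2502.08 mg.

2502 mg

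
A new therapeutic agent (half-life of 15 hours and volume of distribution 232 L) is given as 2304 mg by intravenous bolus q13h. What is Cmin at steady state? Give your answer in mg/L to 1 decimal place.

k = ln2/t½ = ln2/15 ≈ 0.046210 h⁻¹; fraction remaining f = e^(−kτ) = e^(−0.046210×13) ≈ 0.5484.
Single-dose peak C₀ = D/Vd = 2304/232 ≈ 9.931 mg/L.
Steady-state trough Cmin,ss = C₀·f/(1−f) ≈ 9.931 × 0.5484/0.4516 ≈ 12.060 mg/L.

12.1 mg/L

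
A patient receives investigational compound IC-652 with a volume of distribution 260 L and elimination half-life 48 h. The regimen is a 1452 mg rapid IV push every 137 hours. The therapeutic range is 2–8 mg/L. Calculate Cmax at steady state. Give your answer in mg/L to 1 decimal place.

6.5 mg/L

τ/t½ = 137/48 ≈ 2.8542, so fraction remaining f = (1/2)^(137/48) ≈ 0.1383.
Accumulation ratio R = 1/(1 − f) ≈ 1/0.8617 ≈ 1.1605.
Single-dose peak C₀ = D/Vd = 1452/260 ≈ 5.585 mg/L.
Cmax,ss = C₀/(1 − f) ≈ 5.585/0.8617 ≈ 6.481 mg/L.
Peak 6.5 mg/L vs MTC 8 mg/L: below toxic threshold.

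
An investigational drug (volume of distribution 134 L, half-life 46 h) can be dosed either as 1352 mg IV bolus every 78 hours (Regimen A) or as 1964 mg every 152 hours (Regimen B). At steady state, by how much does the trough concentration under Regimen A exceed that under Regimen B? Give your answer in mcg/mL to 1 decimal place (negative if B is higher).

2.9 mcg/mL

Regimen A: f = (1/2)^(78/46) ≈ 0.3087; Cmin,ss = (1352/134)·f/(1−f) ≈ 4.505 mcg/mL.
Regimen B: f = (1/2)^(152/46) ≈ 0.1012; Cmin,ss = (1964/134)·f/(1−f) ≈ 1.650 mcg/mL.
Difference ≈ 4.505 − 1.650 ≈ 2.855 mcg/mL.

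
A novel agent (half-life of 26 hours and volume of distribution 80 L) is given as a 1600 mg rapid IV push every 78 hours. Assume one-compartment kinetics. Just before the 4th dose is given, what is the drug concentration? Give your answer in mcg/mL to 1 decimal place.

f = (1/2)^(τ/t½) = (1/2)^(78/26) ≈ 0.1250.
C₀ = D/Vd = 1600/80 ≈ 20.000 mcg/mL.
Before the 4th dose, 3 doses have been given. Superposition: Cmin = C₀·(f + f² + … + f^3).
≈ 20.000 × (0.1250 + 0.0156 + 0.0020) ≈ 20.000 × 0.1426 ≈ 2.852 mcg/mL.

2.9 mcg/mL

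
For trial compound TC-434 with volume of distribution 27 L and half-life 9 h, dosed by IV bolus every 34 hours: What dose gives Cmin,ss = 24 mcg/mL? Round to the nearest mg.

τ/t½ = 34/9 ≈ 3.7778, so f = (1/2)^(34/9) ≈ 0.072908.
Cmin,ss = (D/Vd)·f/(1−f), so D = Cmin,ss·Vd·(1−f)/f.
D = 24 × 27 × (1−f)/f ≈ 24 × 27 × 12.71592 ≈ 8239.92 mg.

8240 mg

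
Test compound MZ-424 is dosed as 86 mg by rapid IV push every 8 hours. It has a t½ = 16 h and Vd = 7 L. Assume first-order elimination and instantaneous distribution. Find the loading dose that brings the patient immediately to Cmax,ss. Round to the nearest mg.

294 mg

f = (1/2)^(8/16) ≈ 0.707107; accumulation ratio R = 1/(1−f) ≈ 3.41422.
Loading dose to hit Cmax,ss on first dose: D_load = D_maint·R ≈ 86 × 3.41422 ≈ 293.62 mg.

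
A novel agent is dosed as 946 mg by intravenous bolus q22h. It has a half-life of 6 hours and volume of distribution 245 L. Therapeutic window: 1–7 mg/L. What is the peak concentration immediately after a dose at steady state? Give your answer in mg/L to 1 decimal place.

τ/t½ = 22/6 ≈ 3.6667, so fraction remaining f = (1/2)^(22/6) ≈ 0.0787.
At steady state, accumulation factor R = 1/(1 − e^(−kτ)) ≈ 1.0854.
Each bolus raises the concentration by D/Vd = 946/245 ≈ 3.861 mg/L.
Cmax,ss = C₀/(1 − f) ≈ 3.861/0.9213 ≈ 4.191 mg/L.
Peak 4.2 mg/L vs MTC 7 mg/L: below toxic threshold.

4.2 mg/L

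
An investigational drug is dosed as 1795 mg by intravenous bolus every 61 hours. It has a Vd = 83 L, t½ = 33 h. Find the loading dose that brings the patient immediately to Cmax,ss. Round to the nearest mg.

2485 mg

f = (1/2)^(61/33) ≈ 0.277684; accumulation ratio R = 1/(1−f) ≈ 1.38444.
Loading dose to hit Cmax,ss on first dose: D_load = D_maint·R ≈ 1795 × 1.38444 ≈ 2485.07 mg.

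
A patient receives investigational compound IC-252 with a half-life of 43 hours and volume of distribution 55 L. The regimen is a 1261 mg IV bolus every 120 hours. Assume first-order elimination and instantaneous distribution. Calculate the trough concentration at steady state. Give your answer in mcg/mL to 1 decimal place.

3.9 mcg/mL

τ/t½ = 120/43 ≈ 2.7907, so fraction remaining f = (1/2)^(120/43) ≈ 0.1445.
At steady state, accumulation factor R = 1/(1 − e^(−kτ)) ≈ 1.1689.
Each bolus raises the concentration by D/Vd = 1261/55 ≈ 22.927 mcg/mL.
Cmax,ss = C₀/(1 − f) ≈ 22.927/0.8555 ≈ 26.800 mcg/mL.
Steady-state trough Cmin,ss = Cmax,ss·f ≈ 26.800 × 0.1445 ≈ 3.873 mcg/mL.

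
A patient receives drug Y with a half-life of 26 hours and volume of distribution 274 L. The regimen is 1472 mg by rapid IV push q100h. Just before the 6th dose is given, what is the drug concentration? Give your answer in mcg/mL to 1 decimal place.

f = (1/2)^(τ/t½) = (1/2)^(100/26) ≈ 0.0695.
C₀ = D/Vd = 1472/274 ≈ 5.372 mcg/mL.
Before the 6th dose, 5 doses have been given. Superposition: Cmin = C₀·(f + f² + … + f^5).
≈ 5.372 × (0.0695 + 0.0048 + 0.0003 + 0.0000 + 0.0000) ≈ 5.372 × 0.0746 ≈ 0.401 mcg/mL.

0.4 mcg/mL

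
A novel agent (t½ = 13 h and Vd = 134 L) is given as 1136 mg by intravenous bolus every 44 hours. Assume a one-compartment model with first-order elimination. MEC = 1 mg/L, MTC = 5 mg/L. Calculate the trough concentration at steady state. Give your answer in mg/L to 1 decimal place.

k = ln2/t½ = ln2/13 ≈ 0.053319 h⁻¹; fraction remaining f = e^(−kτ) = e^(−0.053319×44) ≈ 0.0957.
At steady state, accumulation factor R = 1/(1 − e^(−kτ)) ≈ 1.1058.
Single-dose peak C₀ = D/Vd = 1136/134 ≈ 8.478 mg/L.
Steady-state peak Cmax,ss = C₀·R ≈ 8.478 × 1.1058 ≈ 9.375 mg/L.
One interval later, Cmin,ss = Cmax,ss·e^(−kτ) ≈ 9.375 × 0.0957 ≈ 0.897 mg/L.
Trough 0.9 mg/L vs MEC 1 mg/L: subtherapeutic.

0.9 mg/L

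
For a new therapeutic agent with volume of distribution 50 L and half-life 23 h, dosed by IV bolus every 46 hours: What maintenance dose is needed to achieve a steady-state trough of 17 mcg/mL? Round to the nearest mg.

τ/t½ = 46/23 ≈ 2, so f = (1/2)^(46/23) ≈ 0.250000.
Cmin,ss = (D/Vd)·f/(1−f), so D = Cmin,ss·Vd·(1−f)/f.
D = 17 × 50 × (1−f)/f ≈ 17 × 50 × 3.00000 ≈ 2550.00 mg.

2550 mg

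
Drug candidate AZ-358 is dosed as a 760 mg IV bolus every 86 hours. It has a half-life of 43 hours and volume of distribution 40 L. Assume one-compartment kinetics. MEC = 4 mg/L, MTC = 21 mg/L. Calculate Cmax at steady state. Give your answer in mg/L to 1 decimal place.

25.3 mg/L

The dosing interval is 2 half-lives, so f = 2^(−2) = 0.25.
At steady state, R = 1/(1 − 0.25) = 4/3.
Single-dose peak C₀ = D/Vd = 760/40 = 19 mg/L.
Steady-state peak Cmax,ss = C₀·R = 19 × 4/3 ≈ 25.333 mg/L.
Peak 25.3 mg/L vs MTC 21 mg/L: exceeds toxic threshold.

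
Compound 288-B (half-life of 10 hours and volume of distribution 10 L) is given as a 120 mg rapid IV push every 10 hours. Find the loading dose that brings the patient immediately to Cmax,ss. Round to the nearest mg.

240 mg

f = (1/2)^(10/10) ≈ 0.500000; accumulation ratio R = 1/(1−f) ≈ 2.00000.
Loading dose to hit Cmax,ss on first dose: D_load = D_maint·R ≈ 120 × 2.00000 ≈ 240.00 mg.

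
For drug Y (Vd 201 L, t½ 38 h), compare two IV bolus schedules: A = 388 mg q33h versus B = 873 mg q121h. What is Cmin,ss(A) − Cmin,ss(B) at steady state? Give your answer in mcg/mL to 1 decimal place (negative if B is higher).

1.8 mcg/mL

Regimen A: f = (1/2)^(33/38) ≈ 0.5477; Cmin,ss = (388/201)·f/(1−f) ≈ 2.338 mcg/mL.
Regimen B: f = (1/2)^(121/38) ≈ 0.1100; Cmin,ss = (873/201)·f/(1−f) ≈ 0.537 mcg/mL.
Difference ≈ 2.338 − 0.537 ≈ 1.801 mcg/mL.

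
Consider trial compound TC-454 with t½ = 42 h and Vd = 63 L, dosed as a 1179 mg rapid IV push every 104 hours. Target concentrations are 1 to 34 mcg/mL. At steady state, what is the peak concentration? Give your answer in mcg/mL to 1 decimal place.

22.8 mcg/mL

τ/t½ = 104/42 ≈ 2.4762, so fraction remaining f = (1/2)^(104/42) ≈ 0.1797.
Accumulation ratio R = 1/(1 − f) ≈ 1/0.8203 ≈ 1.2191.
Each bolus raises the concentration by D/Vd = 1179/63 ≈ 18.714 mcg/mL.
Steady-state peak Cmax,ss = C₀·R ≈ 18.714 × 1.2191 ≈ 22.814 mcg/mL.
Peak 22.8 mcg/mL vs MTC 34 mcg/mL: below toxic threshold.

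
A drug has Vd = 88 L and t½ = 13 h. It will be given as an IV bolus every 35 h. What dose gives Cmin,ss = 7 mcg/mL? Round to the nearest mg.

3365 mg

τ/t½ = 35/13 ≈ 2.6923, so f = (1/2)^(35/13) ≈ 0.154716.
Cmin,ss = (D/Vd)·f/(1−f), so D = Cmin,ss·Vd·(1−f)/f.
D = 7 × 88 × (1−f)/f ≈ 7 × 88 × 5.46346 ≈ 3365.49 mg.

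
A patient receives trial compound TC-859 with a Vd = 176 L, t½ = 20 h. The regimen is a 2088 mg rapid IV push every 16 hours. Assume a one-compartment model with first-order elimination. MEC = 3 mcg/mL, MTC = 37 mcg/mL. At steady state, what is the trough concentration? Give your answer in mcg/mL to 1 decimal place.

16.0 mcg/mL

Over one 16-h interval, 16/20 ≈ 0.8 half-lives elapse, leaving f ≈ 0.5743 of each dose.
At steady state, accumulation factor R = 1/(1 − e^(−kτ)) ≈ 2.3491.
Single-dose peak C₀ = D/Vd = 2088/176 ≈ 11.864 mcg/mL.
Steady-state peak Cmax,ss = C₀·R ≈ 11.864 × 2.3491 ≈ 27.870 mcg/mL.
Steady-state trough Cmin,ss = Cmax,ss·f ≈ 27.870 × 0.5743 ≈ 16.006 mcg/mL.
Trough 16.0 mcg/mL vs MEC 3 mcg/mL: adequate.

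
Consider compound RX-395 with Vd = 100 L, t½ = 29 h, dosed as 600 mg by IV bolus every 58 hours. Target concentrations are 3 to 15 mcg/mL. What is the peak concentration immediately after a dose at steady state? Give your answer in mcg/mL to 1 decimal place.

8.0 mcg/mL

τ = 58 h = 2 half-lives, so f = (1/2)^2 = 0.25.
Accumulation ratio R = 1/(1 − f) = 1/0.75 = 4/3.
Single-dose peak C₀ = D/Vd = 600/100 = 6 mcg/mL.
Steady-state peak Cmax,ss = C₀·R = 6 × 4/3 ≈ 8.000 mcg/mL.
Peak 8.0 mcg/mL vs MTC 15 mcg/mL: below toxic threshold.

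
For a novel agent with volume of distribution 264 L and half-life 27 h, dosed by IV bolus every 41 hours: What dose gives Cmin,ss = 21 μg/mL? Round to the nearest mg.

τ/t½ = 41/27 ≈ 1.5185, so f = (1/2)^(41/27) ≈ 0.349044.
Cmin,ss = (D/Vd)·f/(1−f), so D = Cmin,ss·Vd·(1−f)/f.
D = 21 × 264 × (1−f)/f ≈ 21 × 264 × 1.86497 ≈ 10339.39 mg.

10339 mg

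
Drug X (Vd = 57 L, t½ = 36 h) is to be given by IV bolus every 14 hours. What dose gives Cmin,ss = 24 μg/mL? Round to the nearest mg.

423 mg

τ/t½ = 14/36 ≈ 0.38889, so f = (1/2)^(14/36) ≈ 0.763718.
Cmin,ss = (D/Vd)·f/(1−f), so D = Cmin,ss·Vd·(1−f)/f.
D = 24 × 57 × (1−f)/f ≈ 24 × 57 × 0.30938 ≈ 423.23 mg.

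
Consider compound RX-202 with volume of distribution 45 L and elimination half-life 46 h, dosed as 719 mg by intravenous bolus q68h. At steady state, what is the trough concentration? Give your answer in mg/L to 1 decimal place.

8.9 mg/L

τ/t½ = 68/46 ≈ 1.4783, so fraction remaining f = (1/2)^(68/46) ≈ 0.3589.
Accumulation ratio R = 1/(1 − f) ≈ 1/0.6411 ≈ 1.5598.
Each bolus raises the concentration by D/Vd = 719/45 ≈ 15.978 mg/L.
Cmax,ss = C₀/(1 − f) ≈ 15.978/0.6411 ≈ 24.923 mg/L.
Steady-state trough Cmin,ss = Cmax,ss·f ≈ 24.923 × 0.3589 ≈ 8.945 mg/L.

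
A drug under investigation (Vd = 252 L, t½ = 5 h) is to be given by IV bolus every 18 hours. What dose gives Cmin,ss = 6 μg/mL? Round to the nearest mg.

τ/t½ = 18/5 ≈ 3.6, so f = (1/2)^(18/5) ≈ 0.082469.
Cmin,ss = (D/Vd)·f/(1−f), so D = Cmin,ss·Vd·(1−f)/f.
D = 6 × 252 × (1−f)/f ≈ 6 × 252 × 11.12577 ≈ 16822.16 mg.

16822 mg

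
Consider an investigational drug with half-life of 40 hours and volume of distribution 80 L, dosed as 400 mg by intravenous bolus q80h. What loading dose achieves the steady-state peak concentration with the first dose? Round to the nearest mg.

533 mg

f = (1/2)^(80/40) ≈ 0.250000; accumulation ratio R = 1/(1−f) ≈ 1.33333.
Loading dose to hit Cmax,ss on first dose: D_load = D_maint·R ≈ 400 × 1.33333 ≈ 533.33 mg.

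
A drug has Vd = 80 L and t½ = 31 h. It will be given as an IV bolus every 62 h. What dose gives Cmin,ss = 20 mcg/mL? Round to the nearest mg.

4800 mg

τ/t½ = 62/31 ≈ 2, so f = (1/2)^(62/31) ≈ 0.250000.
Cmin,ss = (D/Vd)·f/(1−f), so D = Cmin,ss·Vd·(1−f)/f.
D = 20 × 80 × (1−f)/f ≈ 20 × 80 × 3.00000 ≈ 4800.00 mg.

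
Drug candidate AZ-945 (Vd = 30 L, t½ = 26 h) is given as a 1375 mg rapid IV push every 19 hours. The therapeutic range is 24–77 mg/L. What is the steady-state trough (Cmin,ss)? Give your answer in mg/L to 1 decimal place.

τ/t½ = 19/26 ≈ 0.73077, so fraction remaining f = (1/2)^(19/26) ≈ 0.6026.
At steady state, accumulation factor R = 1/(1 − e^(−kτ)) ≈ 2.5164.
Single-dose peak C₀ = D/Vd = 1375/30 ≈ 45.833 mg/L.
Cmax,ss = C₀/(1 − f) ≈ 45.833/0.3974 ≈ 115.332 mg/L.
One interval later, Cmin,ss = Cmax,ss·e^(−kτ) ≈ 115.332 × 0.6026 ≈ 69.499 mg/L.
Trough 69.5 mg/L vs MEC 24 mg/L: adequate.

69.5 mg/L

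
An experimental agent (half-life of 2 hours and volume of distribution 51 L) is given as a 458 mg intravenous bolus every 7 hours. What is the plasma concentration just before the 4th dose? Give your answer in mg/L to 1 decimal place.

f = (1/2)^(τ/t½) = (1/2)^(7/2) ≈ 0.0884.
C₀ = D/Vd = 458/51 ≈ 8.980 mg/L.
Before the 4th dose, 3 doses have been given. Superposition: Cmin = C₀·(f + f² + … + f^3).
≈ 8.980 × (0.0884 + 0.0078 + 0.0007) ≈ 8.980 × 0.0969 ≈ 0.870 mg/L.

0.9 mg/L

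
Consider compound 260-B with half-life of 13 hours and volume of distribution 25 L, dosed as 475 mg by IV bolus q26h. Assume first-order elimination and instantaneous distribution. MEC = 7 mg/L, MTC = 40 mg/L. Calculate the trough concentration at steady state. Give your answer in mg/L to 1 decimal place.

6.3 mg/L

The dosing interval is 2 half-lives, so f = 2^(−2) = 0.25.
At steady state, R = 1/(1 − 0.25) = 4/3.
Single-dose peak C₀ = D/Vd = 475/25 = 19 mg/L.
Steady-state peak Cmax,ss = C₀·R = 19 × 4/3 ≈ 25.333 mg/L.
Steady-state trough Cmin,ss = Cmax,ss·f ≈ 25.333 × 0.25 ≈ 6.333 mg/L.
Trough 6.3 mg/L vs MEC 7 mg/L: subtherapeutic.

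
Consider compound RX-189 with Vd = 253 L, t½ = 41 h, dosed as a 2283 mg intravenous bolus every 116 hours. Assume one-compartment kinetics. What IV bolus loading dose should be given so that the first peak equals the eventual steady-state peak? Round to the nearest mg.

f = (1/2)^(116/41) ≈ 0.140704; accumulation ratio R = 1/(1−f) ≈ 1.16374.
Loading dose to hit Cmax,ss on first dose: D_load = D_maint·R ≈ 2283 × 1.16374 ≈ 2656.82 mg.

2657 mg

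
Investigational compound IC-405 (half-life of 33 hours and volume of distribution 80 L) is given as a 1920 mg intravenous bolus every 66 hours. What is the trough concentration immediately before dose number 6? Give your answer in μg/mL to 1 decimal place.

8.0 μg/mL

f = (1/2)^(τ/t½) = (1/2)^(66/33) ≈ 0.2500.
C₀ = D/Vd = 1920/80 ≈ 24.000 μg/mL.
Before the 6th dose, 5 doses have been given. Superposition: Cmin = C₀·(f + f² + … + f^5).
≈ 24.000 × (0.2500 + 0.0625 + 0.0156 + 0.0039 + 0.0010) ≈ 24.000 × 0.3330 ≈ 7.992 μg/mL.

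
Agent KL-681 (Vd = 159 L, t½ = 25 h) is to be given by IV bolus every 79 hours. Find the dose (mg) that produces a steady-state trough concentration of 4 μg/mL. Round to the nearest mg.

5049 mg

τ/t½ = 79/25 ≈ 3.16, so f = (1/2)^(79/25) ≈ 0.111878.
Cmin,ss = (D/Vd)·f/(1−f), so D = Cmin,ss·Vd·(1−f)/f.
D = 4 × 159 × (1−f)/f ≈ 4 × 159 × 7.93831 ≈ 5048.77 mg.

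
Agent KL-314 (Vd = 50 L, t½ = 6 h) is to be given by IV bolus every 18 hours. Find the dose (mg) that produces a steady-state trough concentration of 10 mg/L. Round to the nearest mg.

τ/t½ = 18/6 ≈ 3, so f = (1/2)^(18/6) ≈ 0.125000.
Cmin,ss = (D/Vd)·f/(1−f), so D = Cmin,ss·Vd·(1−f)/f.
D = 10 × 50 × (1−f)/f ≈ 10 × 50 × 7.00000 ≈ 3500.00 mg.

3500 mg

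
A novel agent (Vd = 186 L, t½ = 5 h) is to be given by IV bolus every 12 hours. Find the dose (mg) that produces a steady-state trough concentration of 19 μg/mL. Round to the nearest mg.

τ/t½ = 12/5 ≈ 2.4, so f = (1/2)^(12/5) ≈ 0.189465.
Cmin,ss = (D/Vd)·f/(1−f), so D = Cmin,ss·Vd·(1−f)/f.
D = 19 × 186 × (1−f)/f ≈ 19 × 186 × 4.27802 ≈ 15118.52 mg.

15119 mg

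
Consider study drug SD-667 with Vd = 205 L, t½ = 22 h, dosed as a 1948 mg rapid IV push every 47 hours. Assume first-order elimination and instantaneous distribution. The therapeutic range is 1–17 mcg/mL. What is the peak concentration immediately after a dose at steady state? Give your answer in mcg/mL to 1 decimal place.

12.3 mcg/mL

τ/t½ = 47/22 ≈ 2.1364, so fraction remaining f = (1/2)^(47/22) ≈ 0.2275.
Accumulation ratio R = 1/(1 − f) ≈ 1/0.7725 ≈ 1.2945.
Single-dose peak C₀ = D/Vd = 1948/205 ≈ 9.502 mcg/mL.
Steady-state peak Cmax,ss = C₀·R ≈ 9.502 × 1.2945 ≈ 12.300 mcg/mL.
Peak 12.3 mcg/mL vs MTC 17 mcg/mL: below toxic threshold.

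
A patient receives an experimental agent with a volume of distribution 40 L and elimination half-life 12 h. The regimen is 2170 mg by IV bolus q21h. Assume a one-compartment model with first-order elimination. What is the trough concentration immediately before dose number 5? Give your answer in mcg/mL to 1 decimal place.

22.8 mcg/mL

f = (1/2)^(τ/t½) = (1/2)^(21/12) ≈ 0.2973.
C₀ = D/Vd = 2170/40 ≈ 54.250 mcg/mL.
Before the 5th dose, 4 doses have been given. Superposition: Cmin = C₀·(f + f² + … + f^4).
≈ 54.250 × (0.2973 + 0.0884 + 0.0263 + 0.0078) ≈ 54.250 × 0.4198 ≈ 22.774 mcg/mL.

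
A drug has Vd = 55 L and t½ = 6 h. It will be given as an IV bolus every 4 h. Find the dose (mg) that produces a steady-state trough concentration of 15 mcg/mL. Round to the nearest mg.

485 mg

τ/t½ = 4/6 ≈ 0.66667, so f = (1/2)^(4/6) ≈ 0.629961.
Cmin,ss = (D/Vd)·f/(1−f), so D = Cmin,ss·Vd·(1−f)/f.
D = 15 × 55 × (1−f)/f ≈ 15 × 55 × 0.58740 ≈ 484.61 mg.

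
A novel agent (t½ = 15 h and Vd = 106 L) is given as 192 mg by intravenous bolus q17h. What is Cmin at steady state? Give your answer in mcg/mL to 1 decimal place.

1.5 mcg/mL

τ/t½ = 17/15 ≈ 1.1333, so fraction remaining f = (1/2)^(17/15) ≈ 0.4559.
Accumulation ratio R = 1/(1 − f) ≈ 1/0.5441 ≈ 1.8379.
Each bolus raises the concentration by D/Vd = 192/106 ≈ 1.811 mcg/mL.
Steady-state peak Cmax,ss = C₀·R ≈ 1.811 × 1.8379 ≈ 3.328 mcg/mL.
One interval later, Cmin,ss = Cmax,ss·e^(−kτ) ≈ 3.328 × 0.4559 ≈ 1.517 mcg/mL.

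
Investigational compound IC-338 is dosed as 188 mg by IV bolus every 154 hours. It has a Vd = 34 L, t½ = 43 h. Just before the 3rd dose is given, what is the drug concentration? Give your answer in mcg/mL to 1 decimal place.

f = (1/2)^(τ/t½) = (1/2)^(154/43) ≈ 0.0835.
C₀ = D/Vd = 188/34 ≈ 5.529 mcg/mL.
Before the 3rd dose, 2 doses have been given. Superposition: Cmin = C₀·(f + f²).
≈ 5.529 × (0.0835 + 0.0070) ≈ 5.529 × 0.0905 ≈ 0.500 mcg/mL.

0.5 mcg/mL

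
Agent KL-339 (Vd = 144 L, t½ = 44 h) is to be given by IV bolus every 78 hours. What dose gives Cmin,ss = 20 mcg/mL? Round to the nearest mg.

τ/t½ = 78/44 ≈ 1.7727, so f = (1/2)^(78/44) ≈ 0.292655.
Cmin,ss = (D/Vd)·f/(1−f), so D = Cmin,ss·Vd·(1−f)/f.
D = 20 × 144 × (1−f)/f ≈ 20 × 144 × 2.41699 ≈ 6960.93 mg.

6961 mg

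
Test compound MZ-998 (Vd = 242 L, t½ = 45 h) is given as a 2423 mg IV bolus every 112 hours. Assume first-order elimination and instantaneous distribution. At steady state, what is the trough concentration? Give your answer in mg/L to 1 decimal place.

2.2 mg/L

Over one 112-h interval, 112/45 ≈ 2.4889 half-lives elapse, leaving f ≈ 0.1781 of each dose.
At steady state, accumulation factor R = 1/(1 − e^(−kτ)) ≈ 1.2167.
Each bolus raises the concentration by D/Vd = 2423/242 ≈ 10.012 mg/L.
Steady-state peak Cmax,ss = C₀·R ≈ 10.012 × 1.2167 ≈ 12.182 mg/L.
Steady-state trough Cmin,ss = Cmax,ss·f ≈ 12.182 × 0.1781 ≈ 2.170 mg/L.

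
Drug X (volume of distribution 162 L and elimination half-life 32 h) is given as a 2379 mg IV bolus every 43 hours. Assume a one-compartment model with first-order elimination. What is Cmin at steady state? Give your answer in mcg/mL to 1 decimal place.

Over one 43-h interval, 43/32 ≈ 1.3438 half-lives elapse, leaving f ≈ 0.3940 of each dose.
Single-dose peak C₀ = D/Vd = 2379/162 ≈ 14.685 mcg/mL.
Steady-state trough Cmin,ss = C₀·f/(1−f) ≈ 14.685 × 0.3940/0.6060 ≈ 9.548 mcg/mL.

9.5 mcg/mL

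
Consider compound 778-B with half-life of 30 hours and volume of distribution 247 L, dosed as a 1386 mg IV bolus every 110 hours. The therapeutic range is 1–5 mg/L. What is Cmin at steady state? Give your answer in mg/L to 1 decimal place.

0.5 mg/L

k = ln2/t½ = ln2/30 ≈ 0.023105 h⁻¹; fraction remaining f = e^(−kτ) = e^(−0.023105×110) ≈ 0.0787.
Single-dose peak C₀ = D/Vd = 1386/247 ≈ 5.611 mg/L.
Steady-state trough Cmin,ss = C₀·f/(1−f) ≈ 5.611 × 0.0787/0.9213 ≈ 0.479 mg/L.
Trough 0.5 mg/L vs MEC 1 mg/L: subtherapeutic.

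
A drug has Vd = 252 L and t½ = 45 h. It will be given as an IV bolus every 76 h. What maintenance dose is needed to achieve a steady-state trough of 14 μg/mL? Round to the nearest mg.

7847 mg

τ/t½ = 76/45 ≈ 1.6889, so f = (1/2)^(76/45) ≈ 0.310166.
Cmin,ss = (D/Vd)·f/(1−f), so D = Cmin,ss·Vd·(1−f)/f.
D = 14 × 252 × (1−f)/f ≈ 14 × 252 × 2.22408 ≈ 7846.55 mg.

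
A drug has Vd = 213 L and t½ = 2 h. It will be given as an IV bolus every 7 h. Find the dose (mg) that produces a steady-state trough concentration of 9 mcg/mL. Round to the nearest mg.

τ/t½ = 7/2 ≈ 3.5, so f = (1/2)^(7/2) ≈ 0.088388.
Cmin,ss = (D/Vd)·f/(1−f), so D = Cmin,ss·Vd·(1−f)/f.
D = 9 × 213 × (1−f)/f ≈ 9 × 213 × 10.31375 ≈ 19771.46 mg.

19771 mg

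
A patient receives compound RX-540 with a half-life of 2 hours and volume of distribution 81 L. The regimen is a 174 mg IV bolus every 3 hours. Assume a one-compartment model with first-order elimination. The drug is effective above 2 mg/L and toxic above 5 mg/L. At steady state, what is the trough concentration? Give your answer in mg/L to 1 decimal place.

τ/t½ = 3/2 ≈ 1.5, so fraction remaining f = (1/2)^(3/2) ≈ 0.3536.
At steady state, accumulation factor R = 1/(1 − e^(−kτ)) ≈ 1.5470.
Each bolus raises the concentration by D/Vd = 174/81 ≈ 2.148 mg/L.
Steady-state peak Cmax,ss = C₀·R ≈ 2.148 × 1.5470 ≈ 3.323 mg/L.
Steady-state trough Cmin,ss = Cmax,ss·f ≈ 3.323 × 0.3536 ≈ 1.175 mg/L.
Trough 1.2 mg/L vs MEC 2 mg/L: subtherapeutic.

1.2 mg/L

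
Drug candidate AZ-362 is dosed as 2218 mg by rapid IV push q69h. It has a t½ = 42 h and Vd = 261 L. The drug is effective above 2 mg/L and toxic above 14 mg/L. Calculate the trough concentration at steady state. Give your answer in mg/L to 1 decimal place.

k = ln2/t½ = ln2/42 ≈ 0.016504 h⁻¹; fraction remaining f = e^(−kτ) = e^(−0.016504×69) ≈ 0.3202.
Each bolus raises the concentration by D/Vd = 2218/261 ≈ 8.498 mg/L.
Steady-state trough Cmin,ss = C₀·f/(1−f) ≈ 8.498 × 0.3202/0.6798 ≈ 4.003 mg/L.
Trough 4.0 mg/L vs MEC 2 mg/L: adequate.

4.0 mg/L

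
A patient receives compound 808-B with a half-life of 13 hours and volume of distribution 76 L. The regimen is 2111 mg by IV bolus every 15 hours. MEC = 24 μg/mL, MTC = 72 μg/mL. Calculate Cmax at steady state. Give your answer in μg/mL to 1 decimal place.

50.4 μg/mL

τ/t½ = 15/13 ≈ 1.1538, so fraction remaining f = (1/2)^(15/13) ≈ 0.4494.
Accumulation ratio R = 1/(1 − f) ≈ 1/0.5506 ≈ 1.8162.
Single-dose peak C₀ = D/Vd = 2111/76 ≈ 27.776 μg/mL.
Steady-state peak Cmax,ss = C₀·R ≈ 27.776 × 1.8162 ≈ 50.447 μg/mL.
Peak 50.4 μg/mL vs MTC 72 μg/mL: below toxic threshold.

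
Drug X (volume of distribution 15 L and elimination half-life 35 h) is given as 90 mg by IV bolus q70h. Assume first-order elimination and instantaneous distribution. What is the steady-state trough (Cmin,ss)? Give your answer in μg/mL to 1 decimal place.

2.0 μg/mL

The dosing interval is 2 half-lives, so f = 2^(−2) = 0.25.
At steady state, R = 1/(1 − 0.25) = 4/3.
Single-dose peak C₀ = D/Vd = 90/15 = 6 μg/mL.
Steady-state peak Cmax,ss = C₀·R = 6 × 4/3 ≈ 8.000 μg/mL.
Steady-state trough Cmin,ss = Cmax,ss·f ≈ 8.000 × 0.25 ≈ 2.000 μg/mL.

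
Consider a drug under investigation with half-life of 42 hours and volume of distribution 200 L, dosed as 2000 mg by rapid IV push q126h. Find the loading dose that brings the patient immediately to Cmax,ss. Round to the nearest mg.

2286 mg

f = (1/2)^(126/42) ≈ 0.125000; accumulation ratio R = 1/(1−f) ≈ 1.14286.
Loading dose to hit Cmax,ss on first dose: D_load = D_maint·R ≈ 2000 × 1.14286 ≈ 2285.72 mg.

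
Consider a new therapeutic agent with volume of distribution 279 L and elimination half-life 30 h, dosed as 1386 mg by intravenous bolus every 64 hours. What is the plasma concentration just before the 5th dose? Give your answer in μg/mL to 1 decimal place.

1.5 μg/mL

f = (1/2)^(τ/t½) = (1/2)^(64/30) ≈ 0.2279.
C₀ = D/Vd = 1386/279 ≈ 4.968 μg/mL.
Before the 5th dose, 4 doses have been given. Superposition: Cmin = C₀·(f + f² + … + f^4).
≈ 4.968 × (0.2279 + 0.0519 + 0.0118 + 0.0027) ≈ 4.968 × 0.2943 ≈ 1.462 μg/mL.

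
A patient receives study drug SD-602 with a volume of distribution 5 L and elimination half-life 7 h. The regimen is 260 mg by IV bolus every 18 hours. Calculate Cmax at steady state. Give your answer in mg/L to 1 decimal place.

62.5 mg/L

τ/t½ = 18/7 ≈ 2.5714, so fraction remaining f = (1/2)^(18/7) ≈ 0.1682.
At steady state, accumulation factor R = 1/(1 − e^(−kτ)) ≈ 1.2022.
Each bolus raises the concentration by D/Vd = 260/5 ≈ 52.000 mg/L.
Steady-state peak Cmax,ss = C₀·R ≈ 52.000 × 1.2022 ≈ 62.514 mg/L.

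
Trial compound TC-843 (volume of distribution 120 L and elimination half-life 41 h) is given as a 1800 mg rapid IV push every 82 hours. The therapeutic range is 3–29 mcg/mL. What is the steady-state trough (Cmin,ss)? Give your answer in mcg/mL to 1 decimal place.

5.0 mcg/mL

τ = 82 h = 2 half-lives, so f = (1/2)^2 = 0.25.
At steady state, R = 1/(1 − 0.25) = 4/3.
Single-dose peak C₀ = D/Vd = 1800/120 = 15 mcg/mL.
Steady-state peak Cmax,ss = C₀·R = 15 × 4/3 ≈ 20.000 mcg/mL.
Steady-state trough Cmin,ss = Cmax,ss·f ≈ 20.000 × 0.25 ≈ 5.000 mcg/mL.
Trough 5.0 mcg/mL vs MEC 3 mcg/mL: adequate.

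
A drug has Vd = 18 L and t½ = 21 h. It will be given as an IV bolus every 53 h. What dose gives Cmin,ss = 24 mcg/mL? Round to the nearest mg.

τ/t½ = 53/21 ≈ 2.5238, so f = (1/2)^(53/21) ≈ 0.173883.
Cmin,ss = (D/Vd)·f/(1−f), so D = Cmin,ss·Vd·(1−f)/f.
D = 24 × 18 × (1−f)/f ≈ 24 × 18 × 4.75099 ≈ 2052.43 mg.

2052 mg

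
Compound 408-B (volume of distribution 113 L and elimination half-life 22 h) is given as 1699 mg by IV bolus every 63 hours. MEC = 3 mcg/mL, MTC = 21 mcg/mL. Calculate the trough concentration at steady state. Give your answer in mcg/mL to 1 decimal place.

Over one 63-h interval, 63/22 ≈ 2.8636 half-lives elapse, leaving f ≈ 0.1374 of each dose.
Each bolus raises the concentration by D/Vd = 1699/113 ≈ 15.035 mcg/mL.
Steady-state trough Cmin,ss = C₀·f/(1−f) ≈ 15.035 × 0.1374/0.8626 ≈ 2.395 mcg/mL.
Trough 2.4 mcg/mL vs MEC 3 mcg/mL: subtherapeutic.

2.4 mcg/mL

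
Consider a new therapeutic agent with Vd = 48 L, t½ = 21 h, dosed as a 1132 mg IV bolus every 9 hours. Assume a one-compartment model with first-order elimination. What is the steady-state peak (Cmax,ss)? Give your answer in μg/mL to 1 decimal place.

k = ln2/t½ = ln2/21 ≈ 0.033007 h⁻¹; fraction remaining f = e^(−kτ) = e^(−0.033007×9) ≈ 0.7430.
At steady state, accumulation factor R = 1/(1 − e^(−kτ)) ≈ 3.8911.
Single-dose peak C₀ = D/Vd = 1132/48 ≈ 23.583 μg/mL.
Steady-state peak Cmax,ss = C₀·R ≈ 23.583 × 3.8911 ≈ 91.764 μg/mL.

91.8 μg/mL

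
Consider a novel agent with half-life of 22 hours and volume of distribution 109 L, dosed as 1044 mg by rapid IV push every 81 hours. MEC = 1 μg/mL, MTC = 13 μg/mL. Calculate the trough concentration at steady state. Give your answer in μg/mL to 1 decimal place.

0.8 μg/mL

k = ln2/t½ = ln2/22 ≈ 0.031507 h⁻¹; fraction remaining f = e^(−kτ) = e^(−0.031507×81) ≈ 0.0779.
Accumulation ratio R = 1/(1 − f) ≈ 1/0.9221 ≈ 1.0845.
Single-dose peak C₀ = D/Vd = 1044/109 ≈ 9.578 μg/mL.
Steady-state peak Cmax,ss = C₀·R ≈ 9.578 × 1.0845 ≈ 10.387 μg/mL.
Steady-state trough Cmin,ss = Cmax,ss·f ≈ 10.387 × 0.0779 ≈ 0.809 μg/mL.
Trough 0.8 μg/mL vs MEC 1 μg/mL: subtherapeutic.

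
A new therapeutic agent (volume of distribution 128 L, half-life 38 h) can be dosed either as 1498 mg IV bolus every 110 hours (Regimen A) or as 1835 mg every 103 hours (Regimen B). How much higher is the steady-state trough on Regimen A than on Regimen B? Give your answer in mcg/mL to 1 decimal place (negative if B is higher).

-0.8 mcg/mL

Regimen A: f = (1/2)^(110/38) ≈ 0.1345; Cmin,ss = (1498/128)·f/(1−f) ≈ 1.819 mcg/mL.
Regimen B: f = (1/2)^(103/38) ≈ 0.1528; Cmin,ss = (1835/128)·f/(1−f) ≈ 2.586 mcg/mL.
Difference ≈ 1.819 − 2.586 ≈ -0.767 mcg/mL.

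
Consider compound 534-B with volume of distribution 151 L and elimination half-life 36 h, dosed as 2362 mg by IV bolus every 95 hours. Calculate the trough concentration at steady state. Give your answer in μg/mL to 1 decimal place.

τ/t½ = 95/36 ≈ 2.6389, so fraction remaining f = (1/2)^(95/36) ≈ 0.1606.
Accumulation ratio R = 1/(1 − f) ≈ 1/0.8394 ≈ 1.1913.
Single-dose peak C₀ = D/Vd = 2362/151 ≈ 15.642 μg/mL.
Cmax,ss = C₀/(1 − f) ≈ 15.642/0.8394 ≈ 18.635 μg/mL.
One interval later, Cmin,ss = Cmax,ss·e^(−kτ) ≈ 18.635 × 0.1606 ≈ 2.993 μg/mL.

3.0 μg/mL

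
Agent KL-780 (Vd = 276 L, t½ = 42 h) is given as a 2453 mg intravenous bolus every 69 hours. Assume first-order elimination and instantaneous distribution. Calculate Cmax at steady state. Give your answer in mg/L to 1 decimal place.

13.1 mg/L

Over one 69-h interval, 69/42 ≈ 1.6429 half-lives elapse, leaving f ≈ 0.3202 of each dose.
At steady state, accumulation factor R = 1/(1 − e^(−kτ)) ≈ 1.4710.
Single-dose peak C₀ = D/Vd = 2453/276 ≈ 8.888 mg/L.
Cmax,ss = C₀/(1 − f) ≈ 8.888/0.6798 ≈ 13.074 mg/L.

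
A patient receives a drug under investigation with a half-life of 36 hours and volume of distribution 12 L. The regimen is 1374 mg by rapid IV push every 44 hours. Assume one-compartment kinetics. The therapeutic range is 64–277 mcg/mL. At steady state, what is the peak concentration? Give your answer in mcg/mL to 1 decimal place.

200.4 mcg/mL

Over one 44-h interval, 44/36 ≈ 1.2222 half-lives elapse, leaving f ≈ 0.4286 of each dose.
Accumulation ratio R = 1/(1 − f) ≈ 1/0.5714 ≈ 1.7501.
Single-dose peak C₀ = D/Vd = 1374/12 ≈ 114.500 mcg/mL.
Steady-state peak Cmax,ss = C₀·R ≈ 114.500 × 1.7501 ≈ 200.386 mcg/mL.
Peak 200.4 mcg/mL vs MTC 277 mcg/mL: below toxic threshold.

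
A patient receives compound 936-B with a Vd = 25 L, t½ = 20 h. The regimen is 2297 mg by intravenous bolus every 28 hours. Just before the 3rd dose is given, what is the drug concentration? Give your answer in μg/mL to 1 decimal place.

48.0 μg/mL

f = (1/2)^(τ/t½) = (1/2)^(28/20) ≈ 0.3789.
C₀ = D/Vd = 2297/25 ≈ 91.880 μg/mL.
Before the 3rd dose, 2 doses have been given. Superposition: Cmin = C₀·(f + f²).
≈ 91.880 × (0.3789 + 0.1436) ≈ 91.880 × 0.5225 ≈ 48.007 μg/mL.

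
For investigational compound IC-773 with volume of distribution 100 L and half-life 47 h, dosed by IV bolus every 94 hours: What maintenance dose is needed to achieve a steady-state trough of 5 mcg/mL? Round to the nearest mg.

1500 mg

τ/t½ = 94/47 ≈ 2, so f = (1/2)^(94/47) ≈ 0.250000.
Cmin,ss = (D/Vd)·f/(1−f), so D = Cmin,ss·Vd·(1−f)/f.
D = 5 × 100 × (1−f)/f ≈ 5 × 100 × 3.00000 ≈ 1500.00 mg.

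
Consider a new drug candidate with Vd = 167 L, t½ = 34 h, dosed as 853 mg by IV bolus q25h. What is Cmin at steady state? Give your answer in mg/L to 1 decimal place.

7.7 mg/L

Over one 25-h interval, 25/34 ≈ 0.73529 half-lives elapse, leaving f ≈ 0.6007 of each dose.
Accumulation ratio R = 1/(1 − f) ≈ 1/0.3993 ≈ 2.5044.
Single-dose peak C₀ = D/Vd = 853/167 ≈ 5.108 mg/L.
Steady-state peak Cmax,ss = C₀·R ≈ 5.108 × 2.5044 ≈ 12.792 mg/L.
Steady-state trough Cmin,ss = Cmax,ss·f ≈ 12.792 × 0.6007 ≈ 7.684 mg/L.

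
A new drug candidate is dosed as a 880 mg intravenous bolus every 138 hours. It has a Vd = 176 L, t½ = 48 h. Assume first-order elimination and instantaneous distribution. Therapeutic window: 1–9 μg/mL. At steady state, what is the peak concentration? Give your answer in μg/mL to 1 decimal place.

Over one 138-h interval, 138/48 ≈ 2.875 half-lives elapse, leaving f ≈ 0.1363 of each dose.
Accumulation ratio R = 1/(1 − f) ≈ 1/0.8637 ≈ 1.1578.
Each bolus raises the concentration by D/Vd = 880/176 ≈ 5.000 μg/mL.
Cmax,ss = C₀/(1 − f) ≈ 5.000/0.8637 ≈ 5.789 μg/mL.
Peak 5.8 μg/mL vs MTC 9 μg/mL: below toxic threshold.

5.8 μg/mL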